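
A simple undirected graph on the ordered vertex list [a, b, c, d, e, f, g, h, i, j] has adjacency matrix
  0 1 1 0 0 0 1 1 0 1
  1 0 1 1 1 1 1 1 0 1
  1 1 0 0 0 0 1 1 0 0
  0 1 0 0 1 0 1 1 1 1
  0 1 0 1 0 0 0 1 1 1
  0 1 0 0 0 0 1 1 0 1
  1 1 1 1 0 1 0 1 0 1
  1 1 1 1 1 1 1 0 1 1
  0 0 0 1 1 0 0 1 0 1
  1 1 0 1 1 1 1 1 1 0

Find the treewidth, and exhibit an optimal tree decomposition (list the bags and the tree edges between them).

Every bag has size at most 5, so the width is 5 − 1 = 4 and tw(G) ≤ 4. Conversely, {b, d, g, h, j} is a clique of size 5, and the vertices of any clique must share a bag in every tree decomposition; so some bag has ≥ 5 vertices and tw(G) ≥ 4. The upper and lower bounds meet at 4, so that is the treewidth.

Treewidth 4.
Bags: B1 = {b, d, g, h, j}  B2 = {b, f, g, h, j}  B3 = {b, d, e, h, j}  B4 = {d, e, h, i, j}  B5 = {a, b, g, h, j}  B6 = {a, b, c, g, h}
Tree: B1–B2, B1–B3, B3–B4, B2–B5, B5–B6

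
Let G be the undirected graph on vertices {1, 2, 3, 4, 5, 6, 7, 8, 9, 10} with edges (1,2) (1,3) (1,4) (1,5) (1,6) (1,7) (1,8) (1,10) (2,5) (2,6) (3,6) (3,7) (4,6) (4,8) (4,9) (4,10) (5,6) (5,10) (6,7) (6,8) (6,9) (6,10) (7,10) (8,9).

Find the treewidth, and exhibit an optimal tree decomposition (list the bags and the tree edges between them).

The largest bag has 4 vertices, giving width 3; this decomposition certifies tw(G) ≤ 3. On the other hand G contains the 4-clique {1, 4, 6, 8}. A clique must lie in a single bag of any decomposition, so no decomposition can have width below 3. The upper and lower bounds meet at 3, so that is the treewidth.

Treewidth 3.
Bags: B1 = {1, 5, 6, 10}  B2 = {1, 4, 6, 10}  B3 = {1, 2, 5, 6}  B4 = {1, 4, 6, 8}  B5 = {1, 6, 7, 10}  B6 = {1, 3, 6, 7}  B7 = {4, 6, 8, 9}
Tree: B1–B2, B1–B3, B2–B4, B2–B5, B5–B6, B4–B7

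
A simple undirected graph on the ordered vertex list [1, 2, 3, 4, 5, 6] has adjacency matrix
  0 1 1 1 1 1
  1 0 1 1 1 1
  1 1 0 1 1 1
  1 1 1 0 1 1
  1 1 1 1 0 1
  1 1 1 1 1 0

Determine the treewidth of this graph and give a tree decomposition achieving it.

Treewidth 5.
One such decomposition:
Bags: B1 = {1, 2, 3, 4, 5, 6}
Tree: (single bag)

With just one bag of size 6, the width is 6 − 1 = 5, so tw(G) ≤ 5. For the lower bound, the 6 vertices {1, 2, 3, 4, 5, 6} are pairwise adjacent, and any tree decomposition puts a clique entirely inside one bag — forcing width ≥ 5. The upper and lower bounds meet at 5, so that is the treewidth.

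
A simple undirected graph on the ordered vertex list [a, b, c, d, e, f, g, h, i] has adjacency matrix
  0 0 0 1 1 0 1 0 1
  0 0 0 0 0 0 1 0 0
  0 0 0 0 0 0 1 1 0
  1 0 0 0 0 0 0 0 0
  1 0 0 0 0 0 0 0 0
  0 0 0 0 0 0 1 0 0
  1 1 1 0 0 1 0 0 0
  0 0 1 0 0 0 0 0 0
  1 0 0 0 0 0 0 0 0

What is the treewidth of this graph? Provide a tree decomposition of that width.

Every bag has size at most 2, so the width is 2 − 1 = 1 and tw(G) ≤ 1. Since G has at least one edge (e.g. g–f), it is not an edgeless graph, so tw(G) ≥ 1. Combining the bounds, tw(G) = 1.

Treewidth 1.
One optimal decomposition is:
Bags: B1 = {f, g}  B2 = {a, g}  B3 = {c, g}  B4 = {b, g}  B5 = {c, h}  B6 = {a, e}  B7 = {a, d}  B8 = {a, i}
Tree: B1–B2, B1–B3, B2–B4, B3–B5, B2–B6, B2–B7, B2–B8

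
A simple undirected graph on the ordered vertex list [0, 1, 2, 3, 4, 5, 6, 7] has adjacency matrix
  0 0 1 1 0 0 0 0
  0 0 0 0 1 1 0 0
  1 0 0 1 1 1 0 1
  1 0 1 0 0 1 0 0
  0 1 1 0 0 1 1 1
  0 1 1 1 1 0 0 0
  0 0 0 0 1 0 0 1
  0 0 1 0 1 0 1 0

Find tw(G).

A width-2 tree decomposition is:
Bags: B1 = {2, 4, 7}  B2 = {2, 4, 5}  B3 = {2, 3, 5}  B4 = {0, 2, 3}  B5 = {4, 6, 7}  B6 = {1, 4, 5}
Tree: B1–B2, B2–B3, B3–B4, B1–B5, B2–B6
Every bag has size at most 3, so the width is 3 − 1 = 2 and tw(G) ≤ 2. On the other hand G contains the 3-clique {1, 4, 5}. A clique must lie in a single bag of any decomposition, so no decomposition can have width below 2. The upper and lower bounds meet at 2, so that is the treewidth.

2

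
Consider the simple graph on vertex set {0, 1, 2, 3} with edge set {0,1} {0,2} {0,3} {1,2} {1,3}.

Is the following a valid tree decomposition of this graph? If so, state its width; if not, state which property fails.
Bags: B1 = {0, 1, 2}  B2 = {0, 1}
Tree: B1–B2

A tree decomposition must satisfy three properties: every vertex lies in some bag; for every edge, both endpoints lie together in some bag; and for every vertex, the bags containing it form a connected subtree. Here vertex 3 appears in no bag, so the decomposition is invalid.

No — vertex 3 appears in no bag.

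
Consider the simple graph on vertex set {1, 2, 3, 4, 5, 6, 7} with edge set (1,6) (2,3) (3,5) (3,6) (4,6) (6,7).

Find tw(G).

1

A width-1 tree decomposition is:
Bags: B1 = {3, 6}  B2 = {6, 7}  B3 = {3, 5}  B4 = {4, 6}  B5 = {1, 6}  B6 = {2, 3}
Tree: B1–B2, B1–B3, B2–B4, B1–B5, B1–B6
Each bag holds 2 vertices, so the decomposition has width 1, which upper-bounds the treewidth. Any graph with an edge has treewidth ≥ 1, and G has the edge 3–6. Therefore the treewidth is 1.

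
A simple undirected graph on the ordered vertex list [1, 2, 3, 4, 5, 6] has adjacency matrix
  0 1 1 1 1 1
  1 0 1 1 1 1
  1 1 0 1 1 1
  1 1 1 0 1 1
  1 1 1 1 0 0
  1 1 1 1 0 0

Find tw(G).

4

A width-4 tree decomposition is:
Bags: B1 = {1, 2, 3, 4, 5}  B2 = {1, 2, 3, 4, 6}
Tree: B1–B2
Every bag has size at most 5, so the width is 5 − 1 = 4 and tw(G) ≤ 4. For the lower bound, the 5 vertices {1, 2, 3, 4, 5} are pairwise adjacent, and any tree decomposition puts a clique entirely inside one bag — forcing width ≥ 4. The upper and lower bounds meet at 4, so that is the treewidth.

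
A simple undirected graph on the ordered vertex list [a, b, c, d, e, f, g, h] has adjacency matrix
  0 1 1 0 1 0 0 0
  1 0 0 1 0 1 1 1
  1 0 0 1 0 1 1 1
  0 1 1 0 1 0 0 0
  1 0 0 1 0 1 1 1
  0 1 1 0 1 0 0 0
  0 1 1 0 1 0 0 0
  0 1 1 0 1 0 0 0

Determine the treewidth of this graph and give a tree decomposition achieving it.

Treewidth 3.
One optimal decomposition is:
Bags: B1 = {b, c, d, e}  B2 = {b, c, e, f}  B3 = {b, c, e, h}  B4 = {b, c, e, g}  B5 = {a, b, c, e}
Tree: B1–B2, B2–B3, B3–B4, B4–B5

Each bag holds 4 vertices, so the decomposition has width 3, which upper-bounds the treewidth. For the lower bound: the 4 vertex sets {c,d}, {e,f}, {b}, {h} are disjoint, each induces a connected subgraph, and every pair is joined by at least one edge of G. Contracting each set to a single vertex therefore yields K_{4} as a minor, and since treewidth is minor-monotone, tw(G) ≥ tw(K_{4}) = 3. Therefore the treewidth is 3.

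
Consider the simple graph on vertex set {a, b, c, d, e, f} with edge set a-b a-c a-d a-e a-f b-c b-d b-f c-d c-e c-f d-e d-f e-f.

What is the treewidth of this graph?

A width-4 tree decomposition is:
Bags: B1 = {a, b, c, d, f}  B2 = {a, c, d, e, f}
Tree: B1–B2
The largest bag has 5 vertices, giving width 4; this decomposition certifies tw(G) ≤ 4. Conversely, {a, c, d, e, f} is a clique of size 5, and the vertices of any clique must share a bag in every tree decomposition; so some bag has ≥ 5 vertices and tw(G) ≥ 4. Combining the bounds, tw(G) = 4.

4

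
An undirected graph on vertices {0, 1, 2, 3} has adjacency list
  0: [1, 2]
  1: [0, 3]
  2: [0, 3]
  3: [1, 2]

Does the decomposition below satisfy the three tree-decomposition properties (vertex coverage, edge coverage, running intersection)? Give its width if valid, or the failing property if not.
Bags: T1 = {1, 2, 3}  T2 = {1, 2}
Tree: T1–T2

No — vertex 0 appears in no bag.

A tree decomposition must satisfy three properties: every vertex lies in some bag; for every edge, both endpoints lie together in some bag; and for every vertex, the bags containing it form a connected subtree. Here vertex 0 appears in no bag, so the decomposition is invalid.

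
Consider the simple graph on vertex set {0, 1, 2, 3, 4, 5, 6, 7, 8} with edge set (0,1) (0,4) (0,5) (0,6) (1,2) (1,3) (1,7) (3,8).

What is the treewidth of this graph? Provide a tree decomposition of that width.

The largest bag has 2 vertices, giving width 1; this decomposition certifies tw(G) ≤ 1. Since G has at least one edge (e.g. 0–4), it is not an edgeless graph, so tw(G) ≥ 1. Hence tw(G) = 1 exactly.

Treewidth 1.
One optimal decomposition is:
Bags: B1 = {0, 4}  B2 = {0, 1}  B3 = {1, 3}  B4 = {3, 8}  B5 = {0, 5}  B6 = {1, 2}  B7 = {0, 6}  B8 = {1, 7}
Tree: B1–B2, B2–B3, B3–B4, B2–B5, B3–B6, B5–B7, B3–B8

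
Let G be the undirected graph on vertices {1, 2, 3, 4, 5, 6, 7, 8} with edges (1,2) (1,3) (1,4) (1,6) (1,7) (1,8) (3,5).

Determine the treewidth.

A width-1 tree decomposition is:
Bags: B1 = {1, 3}  B2 = {1, 8}  B3 = {1, 2}  B4 = {1, 7}  B5 = {3, 5}  B6 = {1, 4}  B7 = {1, 6}
Tree: B1–B2, B1–B3, B1–B4, B1–B5, B2–B6, B6–B7
Each bag holds 2 vertices, so the decomposition has width 1, which upper-bounds the treewidth. G has an edge, so its treewidth is at least 1. Combining the bounds, tw(G) = 1.

1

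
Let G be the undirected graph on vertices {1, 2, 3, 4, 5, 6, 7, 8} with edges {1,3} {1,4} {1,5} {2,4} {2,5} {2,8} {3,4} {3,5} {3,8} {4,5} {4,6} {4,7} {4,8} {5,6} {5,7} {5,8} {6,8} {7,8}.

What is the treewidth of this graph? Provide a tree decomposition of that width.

The largest bag has 4 vertices, giving width 3; this decomposition certifies tw(G) ≤ 3. Conversely, {2, 4, 5, 8} is a clique of size 4, and the vertices of any clique must share a bag in every tree decomposition; so some bag has ≥ 4 vertices and tw(G) ≥ 3. Therefore the treewidth is 3.

Treewidth 3.
One optimal decomposition is:
Bags: B1 = {2, 4, 5, 8}  B2 = {3, 4, 5, 8}  B3 = {4, 5, 6, 8}  B4 = {4, 5, 7, 8}  B5 = {1, 3, 4, 5}
Tree: B1–B2, B1–B3, B3–B4, B2–B5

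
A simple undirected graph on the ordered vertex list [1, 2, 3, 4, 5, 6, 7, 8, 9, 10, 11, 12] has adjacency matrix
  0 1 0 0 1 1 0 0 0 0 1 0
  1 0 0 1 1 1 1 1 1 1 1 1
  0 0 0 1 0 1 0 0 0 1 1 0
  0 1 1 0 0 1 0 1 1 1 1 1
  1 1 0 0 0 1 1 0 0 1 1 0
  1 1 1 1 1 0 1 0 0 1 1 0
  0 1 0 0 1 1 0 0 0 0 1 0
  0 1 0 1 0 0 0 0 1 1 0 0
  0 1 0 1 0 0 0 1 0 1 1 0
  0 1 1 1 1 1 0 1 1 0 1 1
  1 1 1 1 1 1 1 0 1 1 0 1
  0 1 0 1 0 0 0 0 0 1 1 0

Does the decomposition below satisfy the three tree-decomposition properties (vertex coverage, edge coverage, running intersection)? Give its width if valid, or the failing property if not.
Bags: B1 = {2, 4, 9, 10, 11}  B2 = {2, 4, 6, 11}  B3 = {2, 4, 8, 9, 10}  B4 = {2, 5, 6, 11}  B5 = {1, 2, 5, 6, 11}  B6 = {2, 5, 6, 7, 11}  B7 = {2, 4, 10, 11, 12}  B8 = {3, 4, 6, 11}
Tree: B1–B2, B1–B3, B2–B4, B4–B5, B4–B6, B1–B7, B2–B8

A tree decomposition must satisfy three properties: every vertex lies in some bag; for every edge, both endpoints lie together in some bag; and for every vertex, the bags containing it form a connected subtree. Here edge (10,6) lies in no bag, so the decomposition is invalid.

No — edge (10,6) lies in no bag.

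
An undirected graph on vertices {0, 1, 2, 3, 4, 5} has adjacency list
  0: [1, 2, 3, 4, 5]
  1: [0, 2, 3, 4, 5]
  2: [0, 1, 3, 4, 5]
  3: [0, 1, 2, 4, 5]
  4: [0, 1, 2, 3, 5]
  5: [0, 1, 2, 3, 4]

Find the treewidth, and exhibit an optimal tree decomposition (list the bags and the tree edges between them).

With just one bag of size 6, the width is 6 − 1 = 5, so tw(G) ≤ 5. On the other hand G contains the 6-clique {0, 1, 2, 3, 4, 5}. A clique must lie in a single bag of any decomposition, so no decomposition can have width below 5. Therefore the treewidth is 5.

Treewidth 5.
One optimal decomposition is:
Bags: B1 = {0, 1, 2, 3, 4, 5}
Tree: (single bag)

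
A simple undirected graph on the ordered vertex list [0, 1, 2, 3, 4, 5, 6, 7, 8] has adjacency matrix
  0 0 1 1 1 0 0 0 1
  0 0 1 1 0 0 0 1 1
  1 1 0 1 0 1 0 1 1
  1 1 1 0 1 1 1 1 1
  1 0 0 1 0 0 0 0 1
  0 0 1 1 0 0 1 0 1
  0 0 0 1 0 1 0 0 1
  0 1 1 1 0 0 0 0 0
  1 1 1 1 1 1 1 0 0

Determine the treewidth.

3

A width-3 tree decomposition is:
Bags: B1 = {1, 2, 3, 8}  B2 = {0, 2, 3, 8}  B3 = {0, 3, 4, 8}  B4 = {2, 3, 5, 8}  B5 = {3, 5, 6, 8}  B6 = {1, 2, 3, 7}
Tree: B1–B2, B2–B3, B2–B4, B4–B5, B1–B6
The largest bag has 4 vertices, giving width 3; this decomposition certifies tw(G) ≤ 3. For the lower bound, the 4 vertices {0, 2, 3, 8} are pairwise adjacent, and any tree decomposition puts a clique entirely inside one bag — forcing width ≥ 3. The upper and lower bounds meet at 3, so that is the treewidth.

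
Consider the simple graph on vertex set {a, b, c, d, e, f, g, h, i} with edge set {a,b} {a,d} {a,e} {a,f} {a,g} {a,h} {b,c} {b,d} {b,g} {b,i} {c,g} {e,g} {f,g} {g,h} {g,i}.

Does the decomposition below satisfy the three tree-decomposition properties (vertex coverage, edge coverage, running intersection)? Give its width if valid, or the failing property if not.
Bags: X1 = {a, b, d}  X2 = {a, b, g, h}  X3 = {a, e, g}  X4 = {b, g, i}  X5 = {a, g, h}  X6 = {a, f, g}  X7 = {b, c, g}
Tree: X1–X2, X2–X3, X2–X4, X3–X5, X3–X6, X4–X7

No — bags containing vertex h are not connected in the tree.

A tree decomposition must satisfy three properties: every vertex lies in some bag; for every edge, both endpoints lie together in some bag; and for every vertex, the bags containing it form a connected subtree. Here bags containing vertex h are not connected in the tree, so the decomposition is invalid.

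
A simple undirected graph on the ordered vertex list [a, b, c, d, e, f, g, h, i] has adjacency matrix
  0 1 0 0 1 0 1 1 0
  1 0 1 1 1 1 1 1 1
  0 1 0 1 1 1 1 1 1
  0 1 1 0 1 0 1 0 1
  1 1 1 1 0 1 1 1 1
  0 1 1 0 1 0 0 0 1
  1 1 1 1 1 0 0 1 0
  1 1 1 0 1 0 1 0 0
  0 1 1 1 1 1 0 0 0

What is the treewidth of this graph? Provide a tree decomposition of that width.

The largest bag has 5 vertices, giving width 4; this decomposition certifies tw(G) ≤ 4. On the other hand G contains the 5-clique {b, c, d, e, g}. A clique must lie in a single bag of any decomposition, so no decomposition can have width below 4. Therefore the treewidth is 4.

Treewidth 4.
One such decomposition:
Bags: B1 = {b, c, e, g, h}  B2 = {a, b, e, g, h}  B3 = {b, c, d, e, g}  B4 = {b, c, d, e, i}  B5 = {b, c, e, f, i}
Tree: B1–B2, B1–B3, B3–B4, B4–B5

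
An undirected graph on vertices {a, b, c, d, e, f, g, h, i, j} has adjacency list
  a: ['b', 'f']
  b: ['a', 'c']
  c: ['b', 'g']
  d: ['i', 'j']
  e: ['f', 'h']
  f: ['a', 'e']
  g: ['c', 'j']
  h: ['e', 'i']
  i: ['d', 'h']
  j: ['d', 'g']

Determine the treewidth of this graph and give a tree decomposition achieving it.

Treewidth 2.
Bags: B1 = {a, e, f}  B2 = {a, b, e}  B3 = {b, c, e}  B4 = {c, e, g}  B5 = {e, g, j}  B6 = {d, e, j}  B7 = {d, e, i}  B8 = {e, h, i}
Tree: B1–B2, B2–B3, B3–B4, B4–B5, B5–B6, B6–B7, B7–B8

Each bag holds 3 vertices, so the decomposition has width 2, which upper-bounds the treewidth. For the lower bound, G contains the cycle e–f–a–b–c–g–j–d–i–h–e, so G is not a forest; only forests have treewidth ≤ 1, hence tw(G) ≥ 2. Combining the bounds, tw(G) = 2.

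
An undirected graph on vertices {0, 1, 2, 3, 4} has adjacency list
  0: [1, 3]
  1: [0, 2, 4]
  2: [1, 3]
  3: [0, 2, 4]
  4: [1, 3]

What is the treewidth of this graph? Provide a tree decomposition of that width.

The largest bag has 3 vertices, giving width 2; this decomposition certifies tw(G) ≤ 2. Since 0–3–2–1–0 is a cycle in G, G is not acyclic. Forests are exactly the graphs of treewidth ≤ 1, so tw(G) ≥ 2. Therefore the treewidth is 2.

Treewidth 2.
One optimal decomposition is:
Bags: B1 = {0, 1, 3}  B2 = {1, 2, 3}  B3 = {1, 3, 4}
Tree: B1–B2, B2–B3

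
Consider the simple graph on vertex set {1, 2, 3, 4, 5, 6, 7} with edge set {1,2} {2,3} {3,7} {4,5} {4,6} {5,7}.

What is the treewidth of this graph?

A width-1 tree decomposition is:
Bags: B1 = {4, 6}  B2 = {4, 5}  B3 = {5, 7}  B4 = {3, 7}  B5 = {2, 3}  B6 = {1, 2}
Tree: B1–B2, B2–B3, B3–B4, B4–B5, B5–B6
Each bag holds 2 vertices, so the decomposition has width 1, which upper-bounds the treewidth. Since G has at least one edge (e.g. 6–4), it is not an edgeless graph, so tw(G) ≥ 1. The upper and lower bounds meet at 1, so that is the treewidth.

1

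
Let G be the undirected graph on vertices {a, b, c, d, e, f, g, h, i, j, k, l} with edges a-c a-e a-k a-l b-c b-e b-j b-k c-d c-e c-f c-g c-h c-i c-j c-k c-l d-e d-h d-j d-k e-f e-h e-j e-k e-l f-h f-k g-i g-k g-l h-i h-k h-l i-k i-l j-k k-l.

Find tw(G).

4

A width-4 tree decomposition is:
Bags: B1 = {c, g, i, k, l}  B2 = {c, h, i, k, l}  B3 = {c, e, h, k, l}  B4 = {c, e, f, h, k}  B5 = {c, d, e, h, k}  B6 = {c, d, e, j, k}  B7 = {b, c, e, j, k}  B8 = {a, c, e, k, l}
Tree: B1–B2, B2–B3, B3–B4, B4–B5, B5–B6, B6–B7, B3–B8
Each bag holds 5 vertices, so the decomposition has width 4, which upper-bounds the treewidth. For the lower bound, the 5 vertices {c, g, i, k, l} are pairwise adjacent, and any tree decomposition puts a clique entirely inside one bag — forcing width ≥ 4. Hence tw(G) = 4 exactly.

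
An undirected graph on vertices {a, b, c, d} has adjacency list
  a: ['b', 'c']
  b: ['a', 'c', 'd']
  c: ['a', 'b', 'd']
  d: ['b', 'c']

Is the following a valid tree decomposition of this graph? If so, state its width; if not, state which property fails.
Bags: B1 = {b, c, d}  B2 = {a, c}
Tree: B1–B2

No — edge (b,a) lies in no bag.

A tree decomposition must satisfy three properties: every vertex lies in some bag; for every edge, both endpoints lie together in some bag; and for every vertex, the bags containing it form a connected subtree. Here edge (b,a) lies in no bag, so the decomposition is invalid.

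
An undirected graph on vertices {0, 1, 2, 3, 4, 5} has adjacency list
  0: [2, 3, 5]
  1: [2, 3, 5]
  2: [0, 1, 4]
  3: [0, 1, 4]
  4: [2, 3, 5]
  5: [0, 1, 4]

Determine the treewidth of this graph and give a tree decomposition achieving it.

Treewidth 3.
One optimal decomposition is:
Bags: B1 = {2, 3, 4, 5}  B2 = {0, 2, 3, 5}  B3 = {1, 2, 3, 5}
Tree: B1–B2, B2–B3

The largest bag has 4 vertices, giving width 3; this decomposition certifies tw(G) ≤ 3. For the lower bound: the 4 vertex sets {4,5}, {0,3}, {2}, {1} are disjoint, each induces a connected subgraph, and every pair is joined by at least one edge of G. Contracting each set to a single vertex therefore yields K_{4} as a minor, and since treewidth is minor-monotone, tw(G) ≥ tw(K_{4}) = 3. Therefore the treewidth is 3.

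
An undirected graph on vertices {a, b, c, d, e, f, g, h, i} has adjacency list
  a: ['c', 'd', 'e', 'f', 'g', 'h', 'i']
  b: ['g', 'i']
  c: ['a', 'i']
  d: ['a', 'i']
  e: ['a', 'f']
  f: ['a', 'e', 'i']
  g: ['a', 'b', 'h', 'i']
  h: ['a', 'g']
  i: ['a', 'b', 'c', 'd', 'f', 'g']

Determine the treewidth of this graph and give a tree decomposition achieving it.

The largest bag has 3 vertices, giving width 2; this decomposition certifies tw(G) ≤ 2. Conversely, {a, e, f} is a clique of size 3, and the vertices of any clique must share a bag in every tree decomposition; so some bag has ≥ 3 vertices and tw(G) ≥ 2. The upper and lower bounds meet at 2, so that is the treewidth.

Treewidth 2.
One optimal decomposition is:
Bags: B1 = {a, d, i}  B2 = {a, c, i}  B3 = {a, g, i}  B4 = {a, f, i}  B5 = {b, g, i}  B6 = {a, g, h}  B7 = {a, e, f}
Tree: B1–B2, B2–B3, B1–B4, B3–B5, B3–B6, B4–B7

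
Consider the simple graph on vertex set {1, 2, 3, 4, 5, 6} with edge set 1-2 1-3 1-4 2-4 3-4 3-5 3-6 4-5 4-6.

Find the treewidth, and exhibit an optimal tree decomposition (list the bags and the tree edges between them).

Treewidth 2.
One optimal decomposition is:
Bags: B1 = {1, 2, 4}  B2 = {1, 3, 4}  B3 = {3, 4, 6}  B4 = {3, 4, 5}
Tree: B1–B2, B2–B3, B2–B4

Each bag holds 3 vertices, so the decomposition has width 2, which upper-bounds the treewidth. For the lower bound, the 3 vertices {1, 2, 4} are pairwise adjacent, and any tree decomposition puts a clique entirely inside one bag — forcing width ≥ 2. Combining the bounds, tw(G) = 2.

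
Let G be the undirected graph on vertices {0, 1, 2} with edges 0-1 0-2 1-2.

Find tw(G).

2

A width-2 tree decomposition is:
Bags: B1 = {0, 1, 2}
Tree: (single bag)
With just one bag of size 3, the width is 3 − 1 = 2, so tw(G) ≤ 2. Conversely, {0, 1, 2} is a clique of size 3, and the vertices of any clique must share a bag in every tree decomposition; so some bag has ≥ 3 vertices and tw(G) ≥ 2. Hence tw(G) = 2 exactly.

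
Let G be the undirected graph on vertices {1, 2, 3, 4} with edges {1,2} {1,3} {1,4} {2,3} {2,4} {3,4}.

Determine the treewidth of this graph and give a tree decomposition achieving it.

Treewidth 3.
Bags: B1 = {1, 2, 3, 4}
Tree: (single bag)

A single bag containing all 4 vertices is trivially a valid decomposition of width 3. For the lower bound, the 4 vertices {1, 2, 3, 4} are pairwise adjacent, and any tree decomposition puts a clique entirely inside one bag — forcing width ≥ 3. Combining the bounds, tw(G) = 3.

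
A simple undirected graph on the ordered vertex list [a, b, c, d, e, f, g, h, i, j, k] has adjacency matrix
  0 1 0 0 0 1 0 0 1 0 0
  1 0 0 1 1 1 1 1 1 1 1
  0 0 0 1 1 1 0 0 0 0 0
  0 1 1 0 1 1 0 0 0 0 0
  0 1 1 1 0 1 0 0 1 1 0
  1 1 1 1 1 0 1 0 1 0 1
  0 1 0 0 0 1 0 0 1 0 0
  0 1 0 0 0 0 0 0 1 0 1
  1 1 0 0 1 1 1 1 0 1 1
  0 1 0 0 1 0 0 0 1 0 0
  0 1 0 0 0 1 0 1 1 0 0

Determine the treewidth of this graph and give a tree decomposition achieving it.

The largest bag has 4 vertices, giving width 3; this decomposition certifies tw(G) ≤ 3. For the lower bound, the 4 vertices {c, d, e, f} are pairwise adjacent, and any tree decomposition puts a clique entirely inside one bag — forcing width ≥ 3. Hence tw(G) = 3 exactly.

Treewidth 3.
One such decomposition:
Bags: B1 = {b, e, f, i}  B2 = {b, d, e, f}  B3 = {b, e, i, j}  B4 = {b, f, g, i}  B5 = {c, d, e, f}  B6 = {a, b, f, i}  B7 = {b, f, i, k}  B8 = {b, h, i, k}
Tree: B1–B2, B1–B3, B1–B4, B2–B5, B1–B6, B1–B7, B7–B8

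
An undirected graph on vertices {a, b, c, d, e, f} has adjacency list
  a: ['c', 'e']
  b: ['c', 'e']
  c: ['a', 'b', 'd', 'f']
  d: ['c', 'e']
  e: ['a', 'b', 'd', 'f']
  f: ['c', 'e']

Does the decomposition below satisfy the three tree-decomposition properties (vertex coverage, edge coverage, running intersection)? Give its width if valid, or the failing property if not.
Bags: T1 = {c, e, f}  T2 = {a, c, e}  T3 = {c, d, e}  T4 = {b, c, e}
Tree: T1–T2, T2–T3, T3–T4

Checking the three conditions: (i) the bags cover all of {a, b, c, d, e, f}; (ii) for each edge, some bag contains both endpoints; (iii) the bags containing any fixed vertex form a subtree. All hold, so the decomposition is valid with width 3 − 1 = 2.

Yes; width 2.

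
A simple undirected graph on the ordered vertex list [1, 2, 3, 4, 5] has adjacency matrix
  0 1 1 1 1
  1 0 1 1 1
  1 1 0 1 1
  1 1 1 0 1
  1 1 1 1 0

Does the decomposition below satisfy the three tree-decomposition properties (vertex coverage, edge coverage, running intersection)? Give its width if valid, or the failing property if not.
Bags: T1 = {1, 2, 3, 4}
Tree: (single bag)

No — vertex 5 appears in no bag.

A tree decomposition must satisfy three properties: every vertex lies in some bag; for every edge, both endpoints lie together in some bag; and for every vertex, the bags containing it form a connected subtree. Here vertex 5 appears in no bag, so the decomposition is invalid.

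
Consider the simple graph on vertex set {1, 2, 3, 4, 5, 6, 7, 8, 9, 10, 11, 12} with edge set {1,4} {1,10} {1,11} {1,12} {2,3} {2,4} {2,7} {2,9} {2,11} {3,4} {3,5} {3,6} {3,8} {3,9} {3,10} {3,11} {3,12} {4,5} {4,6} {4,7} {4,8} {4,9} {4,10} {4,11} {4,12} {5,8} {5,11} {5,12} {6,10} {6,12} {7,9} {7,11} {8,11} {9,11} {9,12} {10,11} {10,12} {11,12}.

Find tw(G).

4

A width-4 tree decomposition is:
Bags: B1 = {3, 4, 9, 11, 12}  B2 = {3, 4, 10, 11, 12}  B3 = {3, 4, 5, 11, 12}  B4 = {1, 4, 10, 11, 12}  B5 = {3, 4, 5, 8, 11}  B6 = {2, 3, 4, 9, 11}  B7 = {3, 4, 6, 10, 12}  B8 = {2, 4, 7, 9, 11}
Tree: B1–B2, B1–B3, B2–B4, B3–B5, B1–B6, B2–B7, B6–B8
Each bag holds 5 vertices, so the decomposition has width 4, which upper-bounds the treewidth. Conversely, {1, 4, 10, 11, 12} is a clique of size 5, and the vertices of any clique must share a bag in every tree decomposition; so some bag has ≥ 5 vertices and tw(G) ≥ 4. The upper and lower bounds meet at 4, so that is the treewidth.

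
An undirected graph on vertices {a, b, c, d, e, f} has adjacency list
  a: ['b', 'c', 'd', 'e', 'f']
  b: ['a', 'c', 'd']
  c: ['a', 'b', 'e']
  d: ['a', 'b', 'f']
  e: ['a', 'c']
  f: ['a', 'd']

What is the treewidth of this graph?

2

A width-2 tree decomposition is:
Bags: B1 = {a, d, f}  B2 = {a, b, d}  B3 = {a, b, c}  B4 = {a, c, e}
Tree: B1–B2, B2–B3, B3–B4
Every bag has size at most 3, so the width is 3 − 1 = 2 and tw(G) ≤ 2. On the other hand G contains the 3-clique {a, d, f}. A clique must lie in a single bag of any decomposition, so no decomposition can have width below 2. Hence tw(G) = 2 exactly.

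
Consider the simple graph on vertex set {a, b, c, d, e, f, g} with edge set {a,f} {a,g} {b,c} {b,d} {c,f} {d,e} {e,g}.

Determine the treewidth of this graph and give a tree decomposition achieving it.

Each bag holds 3 vertices, so the decomposition has width 2, which upper-bounds the treewidth. The edges c–f–a–g–e–d–b–c form a cycle, so G is not a tree and its treewidth is at least 2. Hence tw(G) = 2 exactly.

Treewidth 2.
Bags: B1 = {a, c, f}  B2 = {a, c, g}  B3 = {c, e, g}  B4 = {c, d, e}  B5 = {b, c, d}
Tree: B1–B2, B2–B3, B3–B4, B4–B5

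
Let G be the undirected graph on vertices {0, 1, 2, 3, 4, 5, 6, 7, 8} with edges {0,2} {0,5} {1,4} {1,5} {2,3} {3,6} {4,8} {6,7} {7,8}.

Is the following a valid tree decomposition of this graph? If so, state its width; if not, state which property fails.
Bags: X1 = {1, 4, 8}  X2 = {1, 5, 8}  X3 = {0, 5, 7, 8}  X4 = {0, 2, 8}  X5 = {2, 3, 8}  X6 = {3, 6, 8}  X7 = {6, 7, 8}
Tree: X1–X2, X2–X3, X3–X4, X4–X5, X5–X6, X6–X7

A tree decomposition must satisfy three properties: every vertex lies in some bag; for every edge, both endpoints lie together in some bag; and for every vertex, the bags containing it form a connected subtree. Here bags containing vertex 7 are not connected in the tree, so the decomposition is invalid.

No — bags containing vertex 7 are not connected in the tree.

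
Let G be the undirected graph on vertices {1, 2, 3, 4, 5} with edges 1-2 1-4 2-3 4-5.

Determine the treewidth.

A width-1 tree decomposition is:
Bags: B1 = {4, 5}  B2 = {1, 4}  B3 = {1, 2}  B4 = {2, 3}
Tree: B1–B2, B2–B3, B3–B4
Every bag has size at most 2, so the width is 2 − 1 = 1 and tw(G) ≤ 1. Any graph with an edge has treewidth ≥ 1, and G has the edge 5–4. The upper and lower bounds meet at 1, so that is the treewidth.

1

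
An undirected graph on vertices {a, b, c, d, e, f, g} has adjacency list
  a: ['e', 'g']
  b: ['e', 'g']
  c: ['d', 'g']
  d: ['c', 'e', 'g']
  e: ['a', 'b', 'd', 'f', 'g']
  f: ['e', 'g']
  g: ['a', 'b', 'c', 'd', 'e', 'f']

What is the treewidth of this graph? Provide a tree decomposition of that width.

Treewidth 2.
Bags: B1 = {c, d, g}  B2 = {d, e, g}  B3 = {e, f, g}  B4 = {a, e, g}  B5 = {b, e, g}
Tree: B1–B2, B2–B3, B3–B4, B2–B5

Every bag has size at most 3, so the width is 3 − 1 = 2 and tw(G) ≤ 2. For the lower bound, the 3 vertices {d, e, g} are pairwise adjacent, and any tree decomposition puts a clique entirely inside one bag — forcing width ≥ 2. Combining the bounds, tw(G) = 2.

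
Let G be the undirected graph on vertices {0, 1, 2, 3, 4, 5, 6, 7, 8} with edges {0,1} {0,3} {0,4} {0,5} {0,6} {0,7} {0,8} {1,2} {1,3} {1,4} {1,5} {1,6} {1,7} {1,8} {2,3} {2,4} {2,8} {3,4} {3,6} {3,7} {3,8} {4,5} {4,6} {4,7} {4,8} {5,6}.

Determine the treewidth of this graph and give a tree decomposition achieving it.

Every bag has size at most 5, so the width is 5 − 1 = 4 and tw(G) ≤ 4. For the lower bound, the 5 vertices {0, 1, 3, 4, 8} are pairwise adjacent, and any tree decomposition puts a clique entirely inside one bag — forcing width ≥ 4. Therefore the treewidth is 4.

Treewidth 4.
One such decomposition:
Bags: B1 = {0, 1, 3, 4, 8}  B2 = {0, 1, 3, 4, 6}  B3 = {0, 1, 4, 5, 6}  B4 = {1, 2, 3, 4, 8}  B5 = {0, 1, 3, 4, 7}
Tree: B1–B2, B2–B3, B1–B4, B1–B5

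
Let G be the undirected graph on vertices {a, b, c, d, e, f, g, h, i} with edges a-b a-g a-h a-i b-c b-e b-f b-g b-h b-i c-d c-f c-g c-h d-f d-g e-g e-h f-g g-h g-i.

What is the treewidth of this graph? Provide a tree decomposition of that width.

Treewidth 3.
One such decomposition:
Bags: B1 = {b, c, f, g}  B2 = {c, d, f, g}  B3 = {b, c, g, h}  B4 = {b, e, g, h}  B5 = {a, b, g, h}  B6 = {a, b, g, i}
Tree: B1–B2, B1–B3, B3–B4, B3–B5, B5–B6

The largest bag has 4 vertices, giving width 3; this decomposition certifies tw(G) ≤ 3. For the lower bound, the 4 vertices {c, d, f, g} are pairwise adjacent, and any tree decomposition puts a clique entirely inside one bag — forcing width ≥ 3. The upper and lower bounds meet at 3, so that is the treewidth.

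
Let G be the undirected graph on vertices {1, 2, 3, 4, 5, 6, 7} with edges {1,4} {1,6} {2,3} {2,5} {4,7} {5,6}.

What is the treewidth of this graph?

A width-1 tree decomposition is:
Bags: B1 = {2, 3}  B2 = {2, 5}  B3 = {5, 6}  B4 = {1, 6}  B5 = {1, 4}  B6 = {4, 7}
Tree: B1–B2, B2–B3, B3–B4, B4–B5, B5–B6
Each bag holds 2 vertices, so the decomposition has width 1, which upper-bounds the treewidth. G has an edge, so its treewidth is at least 1. Combining the bounds, tw(G) = 1.

1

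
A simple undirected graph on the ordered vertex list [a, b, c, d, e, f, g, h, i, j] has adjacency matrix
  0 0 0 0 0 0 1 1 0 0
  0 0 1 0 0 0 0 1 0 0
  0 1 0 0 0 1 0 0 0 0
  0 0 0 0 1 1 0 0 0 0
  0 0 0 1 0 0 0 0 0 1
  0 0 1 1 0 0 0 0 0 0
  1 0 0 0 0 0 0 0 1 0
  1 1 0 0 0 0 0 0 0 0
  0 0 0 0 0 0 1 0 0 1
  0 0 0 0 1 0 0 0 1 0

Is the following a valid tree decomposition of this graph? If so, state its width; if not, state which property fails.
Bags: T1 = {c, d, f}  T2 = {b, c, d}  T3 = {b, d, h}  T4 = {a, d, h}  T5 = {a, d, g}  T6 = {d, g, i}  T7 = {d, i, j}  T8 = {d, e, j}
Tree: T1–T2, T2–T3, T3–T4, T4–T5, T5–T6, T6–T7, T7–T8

Yes; width 2.

Every vertex of G appears in some bag (union = {a, b, c, d, e, f, g, h, i, j}); every edge is covered by a bag; and for each vertex v the set of bags containing v is connected in the bag tree. The decomposition is therefore valid. The largest bag has 3 vertices, so the width is 2.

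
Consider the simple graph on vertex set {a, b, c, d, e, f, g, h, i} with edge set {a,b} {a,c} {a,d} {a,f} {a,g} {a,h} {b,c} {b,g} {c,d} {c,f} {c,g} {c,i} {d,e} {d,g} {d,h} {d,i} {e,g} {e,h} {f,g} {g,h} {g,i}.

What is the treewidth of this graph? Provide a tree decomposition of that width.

Treewidth 3.
One optimal decomposition is:
Bags: B1 = {a, c, d, g}  B2 = {a, d, g, h}  B3 = {d, e, g, h}  B4 = {a, b, c, g}  B5 = {a, c, f, g}  B6 = {c, d, g, i}
Tree: B1–B2, B2–B3, B1–B4, B1–B5, B1–B6

The largest bag has 4 vertices, giving width 3; this decomposition certifies tw(G) ≤ 3. On the other hand G contains the 4-clique {d, e, g, h}. A clique must lie in a single bag of any decomposition, so no decomposition can have width below 3. Therefore the treewidth is 3.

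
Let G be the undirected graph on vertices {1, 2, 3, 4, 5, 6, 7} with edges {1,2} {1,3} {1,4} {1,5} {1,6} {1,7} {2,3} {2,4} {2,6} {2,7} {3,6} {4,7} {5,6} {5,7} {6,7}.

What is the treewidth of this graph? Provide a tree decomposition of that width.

Each bag holds 4 vertices, so the decomposition has width 3, which upper-bounds the treewidth. For the lower bound, the 4 vertices {1, 2, 4, 7} are pairwise adjacent, and any tree decomposition puts a clique entirely inside one bag — forcing width ≥ 3. Combining the bounds, tw(G) = 3.

Treewidth 3.
One such decomposition:
Bags: B1 = {1, 2, 6, 7}  B2 = {1, 2, 3, 6}  B3 = {1, 2, 4, 7}  B4 = {1, 5, 6, 7}
Tree: B1–B2, B1–B3, B1–B4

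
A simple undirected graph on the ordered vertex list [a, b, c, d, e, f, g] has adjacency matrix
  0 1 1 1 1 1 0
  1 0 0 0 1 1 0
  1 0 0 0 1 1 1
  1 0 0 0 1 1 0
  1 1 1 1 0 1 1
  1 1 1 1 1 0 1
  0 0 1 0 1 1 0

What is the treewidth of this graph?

A width-3 tree decomposition is:
Bags: B1 = {a, b, e, f}  B2 = {a, c, e, f}  B3 = {a, d, e, f}  B4 = {c, e, f, g}
Tree: B1–B2, B2–B3, B2–B4
Each bag holds 4 vertices, so the decomposition has width 3, which upper-bounds the treewidth. For the lower bound, the 4 vertices {c, e, f, g} are pairwise adjacent, and any tree decomposition puts a clique entirely inside one bag — forcing width ≥ 3. Therefore the treewidth is 3.

3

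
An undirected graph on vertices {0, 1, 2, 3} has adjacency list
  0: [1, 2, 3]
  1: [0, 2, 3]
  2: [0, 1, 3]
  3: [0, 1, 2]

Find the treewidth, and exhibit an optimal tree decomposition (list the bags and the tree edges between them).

A single bag containing all 4 vertices is trivially a valid decomposition of width 3. On the other hand G contains the 4-clique {0, 1, 2, 3}. A clique must lie in a single bag of any decomposition, so no decomposition can have width below 3. Hence tw(G) = 3 exactly.

Treewidth 3.
One such decomposition:
Bags: B1 = {0, 1, 2, 3}
Tree: (single bag)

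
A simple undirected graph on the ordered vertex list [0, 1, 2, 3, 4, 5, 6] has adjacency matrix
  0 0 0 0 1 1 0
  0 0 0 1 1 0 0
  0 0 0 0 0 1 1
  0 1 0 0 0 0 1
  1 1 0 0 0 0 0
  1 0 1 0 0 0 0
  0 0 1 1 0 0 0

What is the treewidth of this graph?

2

A width-2 tree decomposition is:
Bags: B1 = {0, 2, 5}  B2 = {0, 2, 4}  B3 = {1, 2, 4}  B4 = {1, 2, 3}  B5 = {2, 3, 6}
Tree: B1–B2, B2–B3, B3–B4, B4–B5
The largest bag has 3 vertices, giving width 2; this decomposition certifies tw(G) ≤ 2. For the lower bound, G contains the cycle 2–5–0–4–1–3–6–2, so G is not a forest; only forests have treewidth ≤ 1, hence tw(G) ≥ 2. Therefore the treewidth is 2.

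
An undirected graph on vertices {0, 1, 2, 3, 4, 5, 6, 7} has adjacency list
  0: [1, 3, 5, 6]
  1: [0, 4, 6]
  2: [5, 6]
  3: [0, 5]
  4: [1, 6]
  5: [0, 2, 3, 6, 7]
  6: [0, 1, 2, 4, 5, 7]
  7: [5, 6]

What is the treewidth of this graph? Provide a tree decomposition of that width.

Treewidth 2.
Bags: B1 = {0, 3, 5}  B2 = {0, 5, 6}  B3 = {0, 1, 6}  B4 = {1, 4, 6}  B5 = {2, 5, 6}  B6 = {5, 6, 7}
Tree: B1–B2, B2–B3, B3–B4, B2–B5, B2–B6

Each bag holds 3 vertices, so the decomposition has width 2, which upper-bounds the treewidth. On the other hand G contains the 3-clique {0, 3, 5}. A clique must lie in a single bag of any decomposition, so no decomposition can have width below 2. The upper and lower bounds meet at 2, so that is the treewidth.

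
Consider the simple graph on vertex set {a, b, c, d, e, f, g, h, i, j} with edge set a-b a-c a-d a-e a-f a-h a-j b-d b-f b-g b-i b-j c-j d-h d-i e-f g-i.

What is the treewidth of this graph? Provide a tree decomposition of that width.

Treewidth 2.
One such decomposition:
Bags: B1 = {a, b, d}  B2 = {a, d, h}  B3 = {a, b, f}  B4 = {a, b, j}  B5 = {b, d, i}  B6 = {b, g, i}  B7 = {a, c, j}  B8 = {a, e, f}
Tree: B1–B2, B1–B3, B3–B4, B1–B5, B5–B6, B4–B7, B3–B8

Every bag has size at most 3, so the width is 3 − 1 = 2 and tw(G) ≤ 2. Conversely, {b, g, i} is a clique of size 3, and the vertices of any clique must share a bag in every tree decomposition; so some bag has ≥ 3 vertices and tw(G) ≥ 2. Combining the bounds, tw(G) = 2.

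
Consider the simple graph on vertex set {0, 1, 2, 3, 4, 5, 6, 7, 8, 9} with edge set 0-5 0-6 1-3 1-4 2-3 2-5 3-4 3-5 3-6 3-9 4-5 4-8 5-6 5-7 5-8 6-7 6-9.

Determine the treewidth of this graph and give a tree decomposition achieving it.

Each bag holds 3 vertices, so the decomposition has width 2, which upper-bounds the treewidth. On the other hand G contains the 3-clique {1, 3, 4}. A clique must lie in a single bag of any decomposition, so no decomposition can have width below 2. Hence tw(G) = 2 exactly.

Treewidth 2.
One such decomposition:
Bags: B1 = {3, 5, 6}  B2 = {3, 4, 5}  B3 = {5, 6, 7}  B4 = {1, 3, 4}  B5 = {3, 6, 9}  B6 = {2, 3, 5}  B7 = {0, 5, 6}  B8 = {4, 5, 8}
Tree: B1–B2, B1–B3, B2–B4, B1–B5, B1–B6, B1–B7, B2–B8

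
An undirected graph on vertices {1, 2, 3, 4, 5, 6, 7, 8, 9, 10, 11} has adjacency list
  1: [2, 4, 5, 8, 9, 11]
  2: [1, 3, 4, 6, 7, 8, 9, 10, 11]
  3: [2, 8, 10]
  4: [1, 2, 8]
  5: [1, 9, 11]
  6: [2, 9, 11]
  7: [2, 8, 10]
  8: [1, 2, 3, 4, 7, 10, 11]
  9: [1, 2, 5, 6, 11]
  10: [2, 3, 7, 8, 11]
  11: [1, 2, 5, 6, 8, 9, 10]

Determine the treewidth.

A width-3 tree decomposition is:
Bags: B1 = {1, 2, 9, 11}  B2 = {1, 2, 8, 11}  B3 = {1, 5, 9, 11}  B4 = {2, 8, 10, 11}  B5 = {2, 6, 9, 11}  B6 = {2, 3, 8, 10}  B7 = {2, 7, 8, 10}  B8 = {1, 2, 4, 8}
Tree: B1–B2, B1–B3, B2–B4, B1–B5, B4–B6, B6–B7, B2–B8
The largest bag has 4 vertices, giving width 3; this decomposition certifies tw(G) ≤ 3. On the other hand G contains the 4-clique {1, 2, 8, 11}. A clique must lie in a single bag of any decomposition, so no decomposition can have width below 3. Hence tw(G) = 3 exactly.

3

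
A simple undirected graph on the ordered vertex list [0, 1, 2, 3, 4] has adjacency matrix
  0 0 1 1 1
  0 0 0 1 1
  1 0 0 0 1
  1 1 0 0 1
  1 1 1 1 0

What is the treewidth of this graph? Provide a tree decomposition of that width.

Treewidth 2.
Bags: B1 = {0, 3, 4}  B2 = {0, 2, 4}  B3 = {1, 3, 4}
Tree: B1–B2, B1–B3

Each bag holds 3 vertices, so the decomposition has width 2, which upper-bounds the treewidth. For the lower bound, the 3 vertices {0, 2, 4} are pairwise adjacent, and any tree decomposition puts a clique entirely inside one bag — forcing width ≥ 2. The upper and lower bounds meet at 2, so that is the treewidth.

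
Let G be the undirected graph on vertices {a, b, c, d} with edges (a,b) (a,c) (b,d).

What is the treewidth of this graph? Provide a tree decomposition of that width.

Treewidth 1.
Bags: B1 = {a, b}  B2 = {b, d}  B3 = {a, c}
Tree: B1–B2, B1–B3

Each bag holds 2 vertices, so the decomposition has width 1, which upper-bounds the treewidth. Since G has at least one edge (e.g. a–b), it is not an edgeless graph, so tw(G) ≥ 1. Combining the bounds, tw(G) = 1.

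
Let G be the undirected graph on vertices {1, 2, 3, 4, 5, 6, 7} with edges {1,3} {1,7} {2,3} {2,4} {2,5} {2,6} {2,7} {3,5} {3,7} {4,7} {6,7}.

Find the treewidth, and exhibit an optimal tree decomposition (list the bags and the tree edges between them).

Treewidth 2.
Bags: B1 = {1, 3, 7}  B2 = {2, 3, 7}  B3 = {2, 3, 5}  B4 = {2, 4, 7}  B5 = {2, 6, 7}
Tree: B1–B2, B2–B3, B2–B4, B4–B5

Each bag holds 3 vertices, so the decomposition has width 2, which upper-bounds the treewidth. On the other hand G contains the 3-clique {1, 3, 7}. A clique must lie in a single bag of any decomposition, so no decomposition can have width below 2. The upper and lower bounds meet at 2, so that is the treewidth.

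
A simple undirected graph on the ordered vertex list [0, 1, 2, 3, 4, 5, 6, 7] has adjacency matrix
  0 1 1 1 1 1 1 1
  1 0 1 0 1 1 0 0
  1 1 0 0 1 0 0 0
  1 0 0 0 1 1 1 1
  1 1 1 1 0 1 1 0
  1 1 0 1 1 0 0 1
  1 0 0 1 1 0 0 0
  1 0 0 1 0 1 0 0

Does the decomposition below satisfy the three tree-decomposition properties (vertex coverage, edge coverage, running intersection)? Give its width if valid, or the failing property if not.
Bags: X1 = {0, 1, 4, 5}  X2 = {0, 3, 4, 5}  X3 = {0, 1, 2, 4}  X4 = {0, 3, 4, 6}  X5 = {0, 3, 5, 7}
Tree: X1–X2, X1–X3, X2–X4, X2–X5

Yes; width 3.

Every vertex of G appears in some bag (union = {0, 1, 2, 3, 4, 5, 6, 7}); every edge is covered by a bag; and for each vertex v the set of bags containing v is connected in the bag tree. The decomposition is therefore valid. The largest bag has 4 vertices, so the width is 3.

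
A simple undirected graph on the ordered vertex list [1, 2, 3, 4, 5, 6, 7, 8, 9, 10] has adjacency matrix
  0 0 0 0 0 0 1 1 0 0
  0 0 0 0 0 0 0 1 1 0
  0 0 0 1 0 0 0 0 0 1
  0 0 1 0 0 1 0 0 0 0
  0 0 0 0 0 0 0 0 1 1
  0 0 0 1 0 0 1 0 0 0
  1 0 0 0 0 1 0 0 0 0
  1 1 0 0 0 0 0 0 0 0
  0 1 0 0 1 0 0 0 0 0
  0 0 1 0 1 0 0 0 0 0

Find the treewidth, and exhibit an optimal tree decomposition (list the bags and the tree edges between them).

The largest bag has 3 vertices, giving width 2; this decomposition certifies tw(G) ≤ 2. Since 10–5–9–2–8–1–7–6–4–3–10 is a cycle in G, G is not acyclic. Forests are exactly the graphs of treewidth ≤ 1, so tw(G) ≥ 2. Hence tw(G) = 2 exactly.

Treewidth 2.
One such decomposition:
Bags: B1 = {5, 9, 10}  B2 = {2, 9, 10}  B3 = {2, 8, 10}  B4 = {1, 8, 10}  B5 = {1, 7, 10}  B6 = {6, 7, 10}  B7 = {4, 6, 10}  B8 = {3, 4, 10}
Tree: B1–B2, B2–B3, B3–B4, B4–B5, B5–B6, B6–B7, B7–B8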